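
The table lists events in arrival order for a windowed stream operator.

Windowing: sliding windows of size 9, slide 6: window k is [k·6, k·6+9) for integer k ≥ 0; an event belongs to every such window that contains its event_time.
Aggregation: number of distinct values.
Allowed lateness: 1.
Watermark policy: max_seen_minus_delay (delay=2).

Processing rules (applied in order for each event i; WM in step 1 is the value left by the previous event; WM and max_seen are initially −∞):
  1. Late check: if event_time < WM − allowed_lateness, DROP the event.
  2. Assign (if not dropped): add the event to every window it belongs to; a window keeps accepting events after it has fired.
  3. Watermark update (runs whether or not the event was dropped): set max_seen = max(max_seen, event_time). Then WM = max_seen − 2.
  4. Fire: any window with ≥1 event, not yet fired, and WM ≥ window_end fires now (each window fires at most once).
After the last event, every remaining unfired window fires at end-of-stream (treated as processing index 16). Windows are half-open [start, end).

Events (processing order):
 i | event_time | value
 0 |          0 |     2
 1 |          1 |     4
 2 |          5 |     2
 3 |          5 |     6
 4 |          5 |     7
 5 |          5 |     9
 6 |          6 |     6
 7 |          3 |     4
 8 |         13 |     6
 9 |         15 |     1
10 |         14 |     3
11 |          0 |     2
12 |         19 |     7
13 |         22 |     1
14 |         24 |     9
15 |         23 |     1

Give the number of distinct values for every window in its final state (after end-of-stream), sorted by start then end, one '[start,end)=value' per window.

[0,9)=5 [6,15)=2 [12,21)=4 [18,27)=3 [24,33)=1

i=0 t=0 v=2: → [0,9); WM=-2
i=1 t=1 v=4: → [0,9); WM=-1
i=2 t=5 v=2: → [0,9); WM=3
i=3 t=5 v=6: → [0,9); WM=3
i=4 t=5 v=7: → [0,9); WM=3
i=5 t=5 v=9: → [0,9); WM=3
i=6 t=6 v=6: → [6,15),[0,9); WM=4
i=7 t=3 v=4: → [0,9); WM=4
i=8 t=13 v=6: → [12,21),[6,15); WM=11; [0,9) fires=5
i=9 t=15 v=1: → [12,21); WM=13
i=10 t=14 v=3: → [12,21),[6,15); WM=13
i=11 t=0 v=2: DROP (t<13-1); WM=13
i=12 t=19 v=7: → [18,27),[12,21); WM=17; [6,15) fires=2
i=13 t=22 v=1: → [18,27); WM=20
i=14 t=24 v=9: → [24,33),[18,27); WM=22; [12,21) fires=4
i=15 t=23 v=1: → [18,27); WM=22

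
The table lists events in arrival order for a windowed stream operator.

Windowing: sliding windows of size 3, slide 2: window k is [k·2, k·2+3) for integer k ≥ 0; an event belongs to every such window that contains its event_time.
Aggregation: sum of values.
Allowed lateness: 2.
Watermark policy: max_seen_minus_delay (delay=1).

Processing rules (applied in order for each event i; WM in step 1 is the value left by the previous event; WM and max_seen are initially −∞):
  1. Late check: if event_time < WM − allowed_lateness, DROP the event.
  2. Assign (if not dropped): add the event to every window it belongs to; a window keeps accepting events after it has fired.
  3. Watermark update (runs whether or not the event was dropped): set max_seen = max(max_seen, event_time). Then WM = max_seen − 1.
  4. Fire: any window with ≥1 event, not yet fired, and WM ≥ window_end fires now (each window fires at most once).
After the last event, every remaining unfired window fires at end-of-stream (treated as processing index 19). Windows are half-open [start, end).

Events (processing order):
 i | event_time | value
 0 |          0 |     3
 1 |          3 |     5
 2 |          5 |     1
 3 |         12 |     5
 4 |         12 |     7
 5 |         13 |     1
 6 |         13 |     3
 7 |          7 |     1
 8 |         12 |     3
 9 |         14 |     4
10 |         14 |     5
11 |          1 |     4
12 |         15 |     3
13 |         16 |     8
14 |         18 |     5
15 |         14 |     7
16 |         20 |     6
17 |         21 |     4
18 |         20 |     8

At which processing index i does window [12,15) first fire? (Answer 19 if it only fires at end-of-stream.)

i=0 t=0 v=3: → [0,3); WM=-1
i=1 t=3 v=5: → [2,5); WM=2
i=2 t=5 v=1: → [4,7); WM=4; [0,3) fires=3
i=3 t=12 v=5: → [12,15),[10,13); WM=11; [2,5) fires=5 [4,7) fires=1
i=4 t=12 v=7: → [12,15),[10,13); WM=11
i=5 t=13 v=1: → [12,15); WM=12
i=6 t=13 v=3: → [12,15); WM=12
i=7 t=7 v=1: DROP (t<12-2); WM=12
i=8 t=12 v=3: → [12,15),[10,13); WM=12
i=9 t=14 v=4: → [14,17),[12,15); WM=13; [10,13) fires=15
i=10 t=14 v=5: → [14,17),[12,15); WM=13
i=11 t=1 v=4: DROP (t<13-2); WM=13
i=12 t=15 v=3: → [14,17); WM=14
i=13 t=16 v=8: → [16,19),[14,17); WM=15; [12,15) fires=28
i=14 t=18 v=5: → [18,21),[16,19); WM=17; [14,17) fires=20
i=15 t=14 v=7: DROP (t<17-2); WM=17
i=16 t=20 v=6: → [20,23),[18,21); WM=19; [16,19) fires=13
i=17 t=21 v=4: → [20,23); WM=20
i=18 t=20 v=8: → [20,23),[18,21); WM=20

13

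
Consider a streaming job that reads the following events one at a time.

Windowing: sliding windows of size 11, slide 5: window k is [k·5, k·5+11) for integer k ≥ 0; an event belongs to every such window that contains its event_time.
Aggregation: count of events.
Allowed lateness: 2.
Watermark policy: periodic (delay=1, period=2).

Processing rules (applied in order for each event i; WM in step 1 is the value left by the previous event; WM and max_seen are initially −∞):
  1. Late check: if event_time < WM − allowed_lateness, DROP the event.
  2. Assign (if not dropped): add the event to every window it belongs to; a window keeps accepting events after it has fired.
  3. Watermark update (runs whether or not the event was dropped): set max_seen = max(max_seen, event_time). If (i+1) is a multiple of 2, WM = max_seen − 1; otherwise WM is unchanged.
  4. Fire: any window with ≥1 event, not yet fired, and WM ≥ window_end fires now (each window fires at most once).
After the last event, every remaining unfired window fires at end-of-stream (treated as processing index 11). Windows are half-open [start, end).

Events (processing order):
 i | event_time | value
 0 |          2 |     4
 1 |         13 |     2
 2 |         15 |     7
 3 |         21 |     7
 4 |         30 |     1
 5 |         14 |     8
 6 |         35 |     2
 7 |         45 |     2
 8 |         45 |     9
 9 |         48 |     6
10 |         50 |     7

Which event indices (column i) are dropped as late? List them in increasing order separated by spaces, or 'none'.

i=0 t=2 v=4: → [0,11); WM=−∞
i=1 t=13 v=2: → [10,21),[5,16); WM=12; [0,11) fires=1
i=2 t=15 v=7: → [15,26),[10,21),[5,16); WM=12
i=3 t=21 v=7: → [20,31),[15,26); WM=20; [5,16) fires=2
i=4 t=30 v=1: → [30,41),[25,36),[20,31); WM=20
i=5 t=14 v=8: DROP (t<20-2); WM=29; [10,21) fires=2 [15,26) fires=2
i=6 t=35 v=2: → [35,46),[30,41),[25,36); WM=29
i=7 t=45 v=2: → [45,56),[40,51),[35,46); WM=44; [20,31) fires=2 [25,36) fires=2 [30,41) fires=2
i=8 t=45 v=9: → [45,56),[40,51),[35,46); WM=44
i=9 t=48 v=6: → [45,56),[40,51); WM=47; [35,46) fires=3
i=10 t=50 v=7: → [50,61),[45,56),[40,51); WM=47

5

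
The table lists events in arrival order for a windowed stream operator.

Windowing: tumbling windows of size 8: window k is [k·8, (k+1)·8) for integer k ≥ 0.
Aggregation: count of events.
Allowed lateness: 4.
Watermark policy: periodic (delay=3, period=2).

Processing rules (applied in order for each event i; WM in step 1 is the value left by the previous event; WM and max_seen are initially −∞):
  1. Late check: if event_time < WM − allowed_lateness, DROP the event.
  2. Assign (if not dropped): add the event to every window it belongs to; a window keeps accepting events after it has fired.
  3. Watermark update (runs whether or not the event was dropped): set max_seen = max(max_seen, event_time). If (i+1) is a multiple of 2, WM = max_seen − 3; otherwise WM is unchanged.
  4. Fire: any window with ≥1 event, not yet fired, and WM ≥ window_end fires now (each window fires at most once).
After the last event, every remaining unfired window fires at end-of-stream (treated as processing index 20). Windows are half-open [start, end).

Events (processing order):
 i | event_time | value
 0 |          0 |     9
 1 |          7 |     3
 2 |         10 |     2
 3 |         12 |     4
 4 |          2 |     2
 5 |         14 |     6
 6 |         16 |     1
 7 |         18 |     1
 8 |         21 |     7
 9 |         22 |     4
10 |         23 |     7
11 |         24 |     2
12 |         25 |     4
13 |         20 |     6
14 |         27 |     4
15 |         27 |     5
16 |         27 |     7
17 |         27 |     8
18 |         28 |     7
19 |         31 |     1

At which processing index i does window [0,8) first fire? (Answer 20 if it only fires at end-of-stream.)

i=0 t=0 v=9: → [0,8); WM=−∞
i=1 t=7 v=3: → [0,8); WM=4
i=2 t=10 v=2: → [8,16); WM=4
i=3 t=12 v=4: → [8,16); WM=9; [0,8) fires=2
i=4 t=2 v=2: DROP (t<9-4); WM=9
i=5 t=14 v=6: → [8,16); WM=11
i=6 t=16 v=1: → [16,24); WM=11
i=7 t=18 v=1: → [16,24); WM=15
i=8 t=21 v=7: → [16,24); WM=15
i=9 t=22 v=4: → [16,24); WM=19; [8,16) fires=3
i=10 t=23 v=7: → [16,24); WM=19
i=11 t=24 v=2: → [24,32); WM=21
i=12 t=25 v=4: → [24,32); WM=21
i=13 t=20 v=6: → [16,24); WM=22
i=14 t=27 v=4: → [24,32); WM=22
i=15 t=27 v=5: → [24,32); WM=24; [16,24) fires=6
i=16 t=27 v=7: → [24,32); WM=24
i=17 t=27 v=8: → [24,32); WM=24
i=18 t=28 v=7: → [24,32); WM=24
i=19 t=31 v=1: → [24,32); WM=28

3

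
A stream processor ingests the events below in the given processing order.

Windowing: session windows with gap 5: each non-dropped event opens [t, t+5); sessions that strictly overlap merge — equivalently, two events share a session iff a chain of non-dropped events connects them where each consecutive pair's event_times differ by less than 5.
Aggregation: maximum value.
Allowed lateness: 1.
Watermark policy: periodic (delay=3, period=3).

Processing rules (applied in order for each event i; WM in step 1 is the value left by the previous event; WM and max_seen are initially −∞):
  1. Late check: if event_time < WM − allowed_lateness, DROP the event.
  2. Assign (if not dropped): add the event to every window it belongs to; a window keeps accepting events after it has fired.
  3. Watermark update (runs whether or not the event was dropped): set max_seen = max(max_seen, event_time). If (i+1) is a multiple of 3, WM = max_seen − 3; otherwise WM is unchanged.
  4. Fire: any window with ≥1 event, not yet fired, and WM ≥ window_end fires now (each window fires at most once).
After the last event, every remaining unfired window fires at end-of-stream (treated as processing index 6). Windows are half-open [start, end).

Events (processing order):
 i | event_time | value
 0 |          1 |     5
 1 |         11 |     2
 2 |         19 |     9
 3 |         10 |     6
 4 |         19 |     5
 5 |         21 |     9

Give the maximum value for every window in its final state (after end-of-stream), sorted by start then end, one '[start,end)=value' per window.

i=0 t=1 v=5: → [1,6); WM=−∞
i=1 t=11 v=2: → [11,16); WM=−∞
i=2 t=19 v=9: → [19,24); WM=16
i=3 t=10 v=6: DROP (t<16-1); WM=16
i=4 t=19 v=5: → [19,24); WM=16
i=5 t=21 v=9: → [19,26); WM=18

[1,6)=5 [11,16)=2 [19,26)=9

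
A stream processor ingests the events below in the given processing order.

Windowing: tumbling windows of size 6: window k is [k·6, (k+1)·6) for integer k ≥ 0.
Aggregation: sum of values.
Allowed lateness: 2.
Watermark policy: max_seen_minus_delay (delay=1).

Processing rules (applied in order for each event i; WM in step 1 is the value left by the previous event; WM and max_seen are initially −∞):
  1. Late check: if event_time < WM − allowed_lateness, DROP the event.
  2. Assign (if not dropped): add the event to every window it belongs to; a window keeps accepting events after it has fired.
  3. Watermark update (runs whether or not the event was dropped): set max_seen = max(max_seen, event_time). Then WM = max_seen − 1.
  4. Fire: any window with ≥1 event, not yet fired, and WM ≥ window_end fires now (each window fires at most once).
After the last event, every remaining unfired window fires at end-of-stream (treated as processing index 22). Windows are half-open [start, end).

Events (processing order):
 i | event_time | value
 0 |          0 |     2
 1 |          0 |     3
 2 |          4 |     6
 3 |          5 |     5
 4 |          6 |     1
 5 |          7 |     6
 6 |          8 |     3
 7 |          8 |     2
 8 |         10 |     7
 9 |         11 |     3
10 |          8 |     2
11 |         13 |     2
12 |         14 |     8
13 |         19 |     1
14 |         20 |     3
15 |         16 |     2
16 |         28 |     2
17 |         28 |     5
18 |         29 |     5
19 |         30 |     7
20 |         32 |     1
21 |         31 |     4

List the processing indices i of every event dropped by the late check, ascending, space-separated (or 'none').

i=0 t=0 v=2: → [0,6); WM=-1
i=1 t=0 v=3: → [0,6); WM=-1
i=2 t=4 v=6: → [0,6); WM=3
i=3 t=5 v=5: → [0,6); WM=4
i=4 t=6 v=1: → [6,12); WM=5
i=5 t=7 v=6: → [6,12); WM=6; [0,6) fires=16
i=6 t=8 v=3: → [6,12); WM=7
i=7 t=8 v=2: → [6,12); WM=7
i=8 t=10 v=7: → [6,12); WM=9
i=9 t=11 v=3: → [6,12); WM=10
i=10 t=8 v=2: → [6,12); WM=10
i=11 t=13 v=2: → [12,18); WM=12; [6,12) fires=24
i=12 t=14 v=8: → [12,18); WM=13
i=13 t=19 v=1: → [18,24); WM=18; [12,18) fires=10
i=14 t=20 v=3: → [18,24); WM=19
i=15 t=16 v=2: DROP (t<19-2); WM=19
i=16 t=28 v=2: → [24,30); WM=27; [18,24) fires=4
i=17 t=28 v=5: → [24,30); WM=27
i=18 t=29 v=5: → [24,30); WM=28
i=19 t=30 v=7: → [30,36); WM=29
i=20 t=32 v=1: → [30,36); WM=31; [24,30) fires=12
i=21 t=31 v=4: → [30,36); WM=31

15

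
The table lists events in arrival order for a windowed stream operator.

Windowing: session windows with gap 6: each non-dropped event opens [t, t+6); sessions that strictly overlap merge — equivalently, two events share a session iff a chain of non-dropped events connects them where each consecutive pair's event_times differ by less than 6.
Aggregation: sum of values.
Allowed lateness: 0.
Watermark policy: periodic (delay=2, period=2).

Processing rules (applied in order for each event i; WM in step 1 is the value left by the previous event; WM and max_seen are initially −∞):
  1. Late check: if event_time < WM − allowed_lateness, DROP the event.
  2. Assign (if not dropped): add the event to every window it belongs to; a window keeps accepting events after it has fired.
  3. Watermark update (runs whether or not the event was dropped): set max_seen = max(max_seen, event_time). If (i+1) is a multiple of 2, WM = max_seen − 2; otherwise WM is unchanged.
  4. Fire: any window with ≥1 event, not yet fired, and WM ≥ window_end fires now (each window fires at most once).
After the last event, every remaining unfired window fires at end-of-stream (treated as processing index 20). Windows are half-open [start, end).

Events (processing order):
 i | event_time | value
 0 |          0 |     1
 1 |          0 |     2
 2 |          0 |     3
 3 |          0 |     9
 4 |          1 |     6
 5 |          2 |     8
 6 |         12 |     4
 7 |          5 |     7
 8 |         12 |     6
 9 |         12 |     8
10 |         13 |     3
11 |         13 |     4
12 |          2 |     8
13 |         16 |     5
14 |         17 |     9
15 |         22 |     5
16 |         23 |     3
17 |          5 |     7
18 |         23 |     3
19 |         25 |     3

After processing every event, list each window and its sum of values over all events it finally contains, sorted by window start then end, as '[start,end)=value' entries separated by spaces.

i=0 t=0 v=1: → [0,6); WM=−∞
i=1 t=0 v=2: → [0,6); WM=-2
i=2 t=0 v=3: → [0,6); WM=-2
i=3 t=0 v=9: → [0,6); WM=-2
i=4 t=1 v=6: → [0,7); WM=-2
i=5 t=2 v=8: → [0,8); WM=0
i=6 t=12 v=4: → [12,18); WM=0
i=7 t=5 v=7: → [0,11); WM=10
i=8 t=12 v=6: → [12,18); WM=10
i=9 t=12 v=8: → [12,18); WM=10
i=10 t=13 v=3: → [12,19); WM=10
i=11 t=13 v=4: → [12,19); WM=11
i=12 t=2 v=8: DROP (t<11-0); WM=11
i=13 t=16 v=5: → [12,22); WM=14
i=14 t=17 v=9: → [12,23); WM=14
i=15 t=22 v=5: → [12,28); WM=20
i=16 t=23 v=3: → [12,29); WM=20
i=17 t=5 v=7: DROP (t<20-0); WM=21
i=18 t=23 v=3: → [12,29); WM=21
i=19 t=25 v=3: → [12,31); WM=23

[0,11)=36 [12,31)=53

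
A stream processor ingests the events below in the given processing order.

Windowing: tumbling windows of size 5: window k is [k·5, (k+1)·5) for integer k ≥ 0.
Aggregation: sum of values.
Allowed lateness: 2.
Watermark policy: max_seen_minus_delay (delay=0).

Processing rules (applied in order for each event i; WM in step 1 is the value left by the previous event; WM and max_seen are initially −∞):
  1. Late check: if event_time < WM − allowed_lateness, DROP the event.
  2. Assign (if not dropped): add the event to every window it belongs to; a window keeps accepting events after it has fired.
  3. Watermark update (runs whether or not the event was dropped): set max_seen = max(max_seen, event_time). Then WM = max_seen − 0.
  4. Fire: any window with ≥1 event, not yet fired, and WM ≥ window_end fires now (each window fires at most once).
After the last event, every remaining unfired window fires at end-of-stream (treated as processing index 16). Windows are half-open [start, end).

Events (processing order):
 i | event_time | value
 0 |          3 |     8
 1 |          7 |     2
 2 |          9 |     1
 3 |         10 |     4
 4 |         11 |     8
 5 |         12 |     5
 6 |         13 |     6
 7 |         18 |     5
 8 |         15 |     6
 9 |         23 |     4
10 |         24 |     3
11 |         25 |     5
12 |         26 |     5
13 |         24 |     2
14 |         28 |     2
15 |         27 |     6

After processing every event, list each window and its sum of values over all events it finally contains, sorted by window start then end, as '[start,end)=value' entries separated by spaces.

i=0 t=3 v=8: → [0,5); WM=3
i=1 t=7 v=2: → [5,10); WM=7; [0,5) fires=8
i=2 t=9 v=1: → [5,10); WM=9
i=3 t=10 v=4: → [10,15); WM=10; [5,10) fires=3
i=4 t=11 v=8: → [10,15); WM=11
i=5 t=12 v=5: → [10,15); WM=12
i=6 t=13 v=6: → [10,15); WM=13
i=7 t=18 v=5: → [15,20); WM=18; [10,15) fires=23
i=8 t=15 v=6: DROP (t<18-2); WM=18
i=9 t=23 v=4: → [20,25); WM=23; [15,20) fires=5
i=10 t=24 v=3: → [20,25); WM=24
i=11 t=25 v=5: → [25,30); WM=25; [20,25) fires=7
i=12 t=26 v=5: → [25,30); WM=26
i=13 t=24 v=2: → [20,25); WM=26
i=14 t=28 v=2: → [25,30); WM=28
i=15 t=27 v=6: → [25,30); WM=28

[0,5)=8 [5,10)=3 [10,15)=23 [15,20)=5 [20,25)=9 [25,30)=18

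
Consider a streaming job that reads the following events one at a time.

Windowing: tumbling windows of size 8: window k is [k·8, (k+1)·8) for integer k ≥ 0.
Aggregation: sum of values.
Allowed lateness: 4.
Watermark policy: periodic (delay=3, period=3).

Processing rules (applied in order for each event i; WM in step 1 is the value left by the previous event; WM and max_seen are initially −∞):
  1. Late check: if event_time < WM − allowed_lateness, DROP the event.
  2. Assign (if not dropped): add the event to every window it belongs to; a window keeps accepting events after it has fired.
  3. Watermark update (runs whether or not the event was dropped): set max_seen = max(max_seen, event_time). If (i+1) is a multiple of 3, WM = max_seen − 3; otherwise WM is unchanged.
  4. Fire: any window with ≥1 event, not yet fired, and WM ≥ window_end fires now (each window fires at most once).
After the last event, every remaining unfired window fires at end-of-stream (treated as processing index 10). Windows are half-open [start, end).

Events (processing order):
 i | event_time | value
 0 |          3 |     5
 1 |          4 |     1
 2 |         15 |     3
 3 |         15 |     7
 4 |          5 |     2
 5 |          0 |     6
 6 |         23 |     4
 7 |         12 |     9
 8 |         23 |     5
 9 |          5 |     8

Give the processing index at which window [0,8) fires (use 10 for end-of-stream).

i=0 t=3 v=5: → [0,8); WM=−∞
i=1 t=4 v=1: → [0,8); WM=−∞
i=2 t=15 v=3: → [8,16); WM=12; [0,8) fires=6
i=3 t=15 v=7: → [8,16); WM=12
i=4 t=5 v=2: DROP (t<12-4); WM=12
i=5 t=0 v=6: DROP (t<12-4); WM=12
i=6 t=23 v=4: → [16,24); WM=12
i=7 t=12 v=9: → [8,16); WM=12
i=8 t=23 v=5: → [16,24); WM=20; [8,16) fires=19
i=9 t=5 v=8: DROP (t<20-4); WM=20

2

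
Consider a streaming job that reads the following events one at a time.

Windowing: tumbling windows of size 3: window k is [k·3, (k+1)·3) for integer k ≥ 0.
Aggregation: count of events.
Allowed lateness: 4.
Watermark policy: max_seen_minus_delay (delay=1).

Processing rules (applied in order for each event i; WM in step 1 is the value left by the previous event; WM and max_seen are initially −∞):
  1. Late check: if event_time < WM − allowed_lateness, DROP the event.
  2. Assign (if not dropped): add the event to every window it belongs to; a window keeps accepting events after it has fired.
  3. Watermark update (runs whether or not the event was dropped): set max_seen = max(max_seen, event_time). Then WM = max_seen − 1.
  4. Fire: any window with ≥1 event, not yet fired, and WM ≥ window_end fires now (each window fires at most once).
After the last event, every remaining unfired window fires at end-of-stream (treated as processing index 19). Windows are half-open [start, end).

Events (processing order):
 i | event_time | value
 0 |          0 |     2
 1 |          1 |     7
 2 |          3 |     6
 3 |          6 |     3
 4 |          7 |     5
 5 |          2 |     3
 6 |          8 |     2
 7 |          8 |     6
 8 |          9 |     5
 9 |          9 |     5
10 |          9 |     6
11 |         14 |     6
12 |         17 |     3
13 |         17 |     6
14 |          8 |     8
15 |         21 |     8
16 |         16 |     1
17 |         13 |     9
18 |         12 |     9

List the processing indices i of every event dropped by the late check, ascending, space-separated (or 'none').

14 17 18

i=0 t=0 v=2: → [0,3); WM=-1
i=1 t=1 v=7: → [0,3); WM=0
i=2 t=3 v=6: → [3,6); WM=2
i=3 t=6 v=3: → [6,9); WM=5; [0,3) fires=2
i=4 t=7 v=5: → [6,9); WM=6; [3,6) fires=1
i=5 t=2 v=3: → [0,3); WM=6
i=6 t=8 v=2: → [6,9); WM=7
i=7 t=8 v=6: → [6,9); WM=7
i=8 t=9 v=5: → [9,12); WM=8
i=9 t=9 v=5: → [9,12); WM=8
i=10 t=9 v=6: → [9,12); WM=8
i=11 t=14 v=6: → [12,15); WM=13; [6,9) fires=4 [9,12) fires=3
i=12 t=17 v=3: → [15,18); WM=16; [12,15) fires=1
i=13 t=17 v=6: → [15,18); WM=16
i=14 t=8 v=8: DROP (t<16-4); WM=16
i=15 t=21 v=8: → [21,24); WM=20; [15,18) fires=2
i=16 t=16 v=1: → [15,18); WM=20
i=17 t=13 v=9: DROP (t<20-4); WM=20
i=18 t=12 v=9: DROP (t<20-4); WM=20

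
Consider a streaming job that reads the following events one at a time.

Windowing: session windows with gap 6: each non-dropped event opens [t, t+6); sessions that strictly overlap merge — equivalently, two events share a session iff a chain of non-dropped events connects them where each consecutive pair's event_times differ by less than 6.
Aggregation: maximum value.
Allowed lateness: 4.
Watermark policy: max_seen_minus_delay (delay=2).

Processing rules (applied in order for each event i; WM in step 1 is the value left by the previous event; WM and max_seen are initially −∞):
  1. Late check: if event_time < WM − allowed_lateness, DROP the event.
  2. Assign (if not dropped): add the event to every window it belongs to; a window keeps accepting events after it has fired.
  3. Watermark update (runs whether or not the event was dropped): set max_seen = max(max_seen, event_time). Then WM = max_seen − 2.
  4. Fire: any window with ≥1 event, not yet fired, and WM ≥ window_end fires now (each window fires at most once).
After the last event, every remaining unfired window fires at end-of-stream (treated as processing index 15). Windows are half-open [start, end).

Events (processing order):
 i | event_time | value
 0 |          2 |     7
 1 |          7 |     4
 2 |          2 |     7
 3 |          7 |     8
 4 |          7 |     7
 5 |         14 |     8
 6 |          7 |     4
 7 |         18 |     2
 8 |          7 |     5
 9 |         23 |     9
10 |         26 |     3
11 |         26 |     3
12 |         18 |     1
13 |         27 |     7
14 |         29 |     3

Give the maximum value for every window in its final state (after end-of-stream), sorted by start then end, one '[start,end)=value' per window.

[2,13)=8 [14,35)=9

i=0 t=2 v=7: → [2,8); WM=0
i=1 t=7 v=4: → [2,13); WM=5
i=2 t=2 v=7: → [2,13); WM=5
i=3 t=7 v=8: → [2,13); WM=5
i=4 t=7 v=7: → [2,13); WM=5
i=5 t=14 v=8: → [14,20); WM=12
i=6 t=7 v=4: DROP (t<12-4); WM=12
i=7 t=18 v=2: → [14,24); WM=16
i=8 t=7 v=5: DROP (t<16-4); WM=16
i=9 t=23 v=9: → [14,29); WM=21
i=10 t=26 v=3: → [14,32); WM=24
i=11 t=26 v=3: → [14,32); WM=24
i=12 t=18 v=1: DROP (t<24-4); WM=24
i=13 t=27 v=7: → [14,33); WM=25
i=14 t=29 v=3: → [14,35); WM=27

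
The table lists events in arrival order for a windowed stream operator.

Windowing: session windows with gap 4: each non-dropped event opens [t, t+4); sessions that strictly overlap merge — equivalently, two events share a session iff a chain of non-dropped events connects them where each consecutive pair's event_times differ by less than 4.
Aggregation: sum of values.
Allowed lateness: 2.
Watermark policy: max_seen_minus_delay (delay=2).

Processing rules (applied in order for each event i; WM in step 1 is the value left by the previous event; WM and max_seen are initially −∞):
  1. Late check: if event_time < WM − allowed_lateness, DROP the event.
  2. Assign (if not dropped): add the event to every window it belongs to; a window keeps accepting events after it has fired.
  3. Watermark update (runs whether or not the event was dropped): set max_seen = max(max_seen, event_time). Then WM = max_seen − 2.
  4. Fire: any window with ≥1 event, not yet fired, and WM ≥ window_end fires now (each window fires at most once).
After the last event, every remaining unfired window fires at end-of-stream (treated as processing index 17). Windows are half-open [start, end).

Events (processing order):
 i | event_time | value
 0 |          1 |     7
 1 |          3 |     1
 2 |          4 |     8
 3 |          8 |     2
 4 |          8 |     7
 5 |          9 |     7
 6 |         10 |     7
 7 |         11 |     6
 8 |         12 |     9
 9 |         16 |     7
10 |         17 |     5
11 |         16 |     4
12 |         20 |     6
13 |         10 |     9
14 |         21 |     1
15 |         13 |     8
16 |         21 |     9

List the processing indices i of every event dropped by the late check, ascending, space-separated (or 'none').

i=0 t=1 v=7: → [1,5); WM=-1
i=1 t=3 v=1: → [1,7); WM=1
i=2 t=4 v=8: → [1,8); WM=2
i=3 t=8 v=2: → [8,12); WM=6
i=4 t=8 v=7: → [8,12); WM=6
i=5 t=9 v=7: → [8,13); WM=7
i=6 t=10 v=7: → [8,14); WM=8
i=7 t=11 v=6: → [8,15); WM=9
i=8 t=12 v=9: → [8,16); WM=10
i=9 t=16 v=7: → [16,20); WM=14
i=10 t=17 v=5: → [16,21); WM=15
i=11 t=16 v=4: → [16,21); WM=15
i=12 t=20 v=6: → [16,24); WM=18
i=13 t=10 v=9: DROP (t<18-2); WM=18
i=14 t=21 v=1: → [16,25); WM=19
i=15 t=13 v=8: DROP (t<19-2); WM=19
i=16 t=21 v=9: → [16,25); WM=19

13 15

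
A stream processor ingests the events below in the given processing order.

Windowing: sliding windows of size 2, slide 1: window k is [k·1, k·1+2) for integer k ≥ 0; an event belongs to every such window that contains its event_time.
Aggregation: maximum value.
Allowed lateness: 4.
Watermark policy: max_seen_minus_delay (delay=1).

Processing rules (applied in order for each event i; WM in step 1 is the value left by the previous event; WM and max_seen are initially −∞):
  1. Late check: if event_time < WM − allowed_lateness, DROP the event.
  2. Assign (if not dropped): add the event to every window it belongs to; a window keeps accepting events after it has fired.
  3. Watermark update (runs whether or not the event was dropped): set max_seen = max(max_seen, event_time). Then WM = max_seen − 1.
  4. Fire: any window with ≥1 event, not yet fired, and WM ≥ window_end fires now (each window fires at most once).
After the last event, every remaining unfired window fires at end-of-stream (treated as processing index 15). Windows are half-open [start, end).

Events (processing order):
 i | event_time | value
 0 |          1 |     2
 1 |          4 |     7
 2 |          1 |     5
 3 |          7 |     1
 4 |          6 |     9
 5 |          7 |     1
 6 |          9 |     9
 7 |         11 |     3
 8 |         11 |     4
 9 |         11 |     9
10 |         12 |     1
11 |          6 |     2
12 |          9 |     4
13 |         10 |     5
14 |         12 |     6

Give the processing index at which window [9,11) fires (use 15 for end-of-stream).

i=0 t=1 v=2: → [1,3),[0,2); WM=0
i=1 t=4 v=7: → [4,6),[3,5); WM=3; [0,2) fires=2 [1,3) fires=2
i=2 t=1 v=5: → [1,3),[0,2); WM=3
i=3 t=7 v=1: → [7,9),[6,8); WM=6; [3,5) fires=7 [4,6) fires=7
i=4 t=6 v=9: → [6,8),[5,7); WM=6
i=5 t=7 v=1: → [7,9),[6,8); WM=6
i=6 t=9 v=9: → [9,11),[8,10); WM=8; [5,7) fires=9 [6,8) fires=9
i=7 t=11 v=3: → [11,13),[10,12); WM=10; [7,9) fires=1 [8,10) fires=9
i=8 t=11 v=4: → [11,13),[10,12); WM=10
i=9 t=11 v=9: → [11,13),[10,12); WM=10
i=10 t=12 v=1: → [12,14),[11,13); WM=11; [9,11) fires=9
i=11 t=6 v=2: DROP (t<11-4); WM=11
i=12 t=9 v=4: → [9,11),[8,10); WM=11
i=13 t=10 v=5: → [10,12),[9,11); WM=11
i=14 t=12 v=6: → [12,14),[11,13); WM=11

10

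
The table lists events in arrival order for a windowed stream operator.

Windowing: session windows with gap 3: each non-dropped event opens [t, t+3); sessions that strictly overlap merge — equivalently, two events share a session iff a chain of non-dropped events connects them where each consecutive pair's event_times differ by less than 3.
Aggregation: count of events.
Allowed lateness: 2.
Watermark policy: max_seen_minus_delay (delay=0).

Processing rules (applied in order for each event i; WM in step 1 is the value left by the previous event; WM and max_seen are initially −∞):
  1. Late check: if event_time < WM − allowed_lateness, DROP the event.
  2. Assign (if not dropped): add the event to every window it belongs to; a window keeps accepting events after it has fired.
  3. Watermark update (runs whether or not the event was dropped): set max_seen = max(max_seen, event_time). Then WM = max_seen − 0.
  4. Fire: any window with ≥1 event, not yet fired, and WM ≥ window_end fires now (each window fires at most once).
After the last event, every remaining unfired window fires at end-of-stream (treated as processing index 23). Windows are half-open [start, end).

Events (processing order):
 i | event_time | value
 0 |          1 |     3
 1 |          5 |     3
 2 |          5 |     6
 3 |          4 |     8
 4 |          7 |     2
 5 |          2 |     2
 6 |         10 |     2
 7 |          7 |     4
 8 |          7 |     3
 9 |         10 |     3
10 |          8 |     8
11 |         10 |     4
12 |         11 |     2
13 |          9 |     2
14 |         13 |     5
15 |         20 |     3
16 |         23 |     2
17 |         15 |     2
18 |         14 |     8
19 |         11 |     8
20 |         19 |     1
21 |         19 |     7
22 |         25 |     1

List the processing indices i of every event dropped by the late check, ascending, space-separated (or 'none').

5 7 8 17 18 19 20 21

i=0 t=1 v=3: → [1,4); WM=1
i=1 t=5 v=3: → [5,8); WM=5
i=2 t=5 v=6: → [5,8); WM=5
i=3 t=4 v=8: → [4,8); WM=5
i=4 t=7 v=2: → [4,10); WM=7
i=5 t=2 v=2: DROP (t<7-2); WM=7
i=6 t=10 v=2: → [10,13); WM=10
i=7 t=7 v=4: DROP (t<10-2); WM=10
i=8 t=7 v=3: DROP (t<10-2); WM=10
i=9 t=10 v=3: → [10,13); WM=10
i=10 t=8 v=8: → [4,13); WM=10
i=11 t=10 v=4: → [4,13); WM=10
i=12 t=11 v=2: → [4,14); WM=11
i=13 t=9 v=2: → [4,14); WM=11
i=14 t=13 v=5: → [4,16); WM=13
i=15 t=20 v=3: → [20,23); WM=20
i=16 t=23 v=2: → [23,26); WM=23
i=17 t=15 v=2: DROP (t<23-2); WM=23
i=18 t=14 v=8: DROP (t<23-2); WM=23
i=19 t=11 v=8: DROP (t<23-2); WM=23
i=20 t=19 v=1: DROP (t<23-2); WM=23
i=21 t=19 v=7: DROP (t<23-2); WM=23
i=22 t=25 v=1: → [23,28); WM=25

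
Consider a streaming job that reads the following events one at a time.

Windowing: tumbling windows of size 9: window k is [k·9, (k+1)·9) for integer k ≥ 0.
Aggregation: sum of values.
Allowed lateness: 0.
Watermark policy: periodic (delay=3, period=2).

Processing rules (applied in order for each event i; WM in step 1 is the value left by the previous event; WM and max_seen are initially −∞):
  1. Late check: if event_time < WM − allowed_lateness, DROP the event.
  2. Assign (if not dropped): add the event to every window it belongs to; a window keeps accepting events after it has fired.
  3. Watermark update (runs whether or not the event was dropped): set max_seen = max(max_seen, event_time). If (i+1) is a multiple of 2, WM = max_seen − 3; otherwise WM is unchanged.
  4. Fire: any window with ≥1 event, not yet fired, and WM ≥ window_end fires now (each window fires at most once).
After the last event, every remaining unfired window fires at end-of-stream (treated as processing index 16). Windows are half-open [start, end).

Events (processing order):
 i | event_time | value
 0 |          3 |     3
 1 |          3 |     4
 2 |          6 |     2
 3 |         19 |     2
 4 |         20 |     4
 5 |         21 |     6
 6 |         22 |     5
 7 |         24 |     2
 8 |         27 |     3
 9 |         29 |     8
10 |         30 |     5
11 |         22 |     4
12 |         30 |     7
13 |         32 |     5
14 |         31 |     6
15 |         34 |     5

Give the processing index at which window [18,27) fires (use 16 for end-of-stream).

i=0 t=3 v=3: → [0,9); WM=−∞
i=1 t=3 v=4: → [0,9); WM=0
i=2 t=6 v=2: → [0,9); WM=0
i=3 t=19 v=2: → [18,27); WM=16; [0,9) fires=9
i=4 t=20 v=4: → [18,27); WM=16
i=5 t=21 v=6: → [18,27); WM=18
i=6 t=22 v=5: → [18,27); WM=18
i=7 t=24 v=2: → [18,27); WM=21
i=8 t=27 v=3: → [27,36); WM=21
i=9 t=29 v=8: → [27,36); WM=26
i=10 t=30 v=5: → [27,36); WM=26
i=11 t=22 v=4: DROP (t<26-0); WM=27; [18,27) fires=19
i=12 t=30 v=7: → [27,36); WM=27
i=13 t=32 v=5: → [27,36); WM=29
i=14 t=31 v=6: → [27,36); WM=29
i=15 t=34 v=5: → [27,36); WM=31

11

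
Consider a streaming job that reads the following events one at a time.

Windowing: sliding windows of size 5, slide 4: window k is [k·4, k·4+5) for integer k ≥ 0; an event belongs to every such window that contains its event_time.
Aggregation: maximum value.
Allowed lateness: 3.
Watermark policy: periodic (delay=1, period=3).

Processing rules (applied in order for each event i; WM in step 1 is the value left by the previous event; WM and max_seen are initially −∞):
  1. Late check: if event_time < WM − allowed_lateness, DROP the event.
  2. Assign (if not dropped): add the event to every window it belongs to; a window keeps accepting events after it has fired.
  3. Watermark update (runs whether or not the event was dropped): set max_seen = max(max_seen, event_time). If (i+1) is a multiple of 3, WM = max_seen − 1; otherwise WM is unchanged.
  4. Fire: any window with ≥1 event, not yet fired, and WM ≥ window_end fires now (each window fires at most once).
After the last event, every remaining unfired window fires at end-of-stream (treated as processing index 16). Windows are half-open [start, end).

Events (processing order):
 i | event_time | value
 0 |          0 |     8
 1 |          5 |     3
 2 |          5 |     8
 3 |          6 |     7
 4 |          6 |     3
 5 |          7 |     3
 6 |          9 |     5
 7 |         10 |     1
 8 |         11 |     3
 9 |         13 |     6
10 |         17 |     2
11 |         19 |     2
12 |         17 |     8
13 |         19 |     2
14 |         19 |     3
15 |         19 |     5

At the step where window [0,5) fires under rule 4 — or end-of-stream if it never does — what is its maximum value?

8

i=0 t=0 v=8: → [0,5); WM=−∞
i=1 t=5 v=3: → [4,9); WM=−∞
i=2 t=5 v=8: → [4,9); WM=4
i=3 t=6 v=7: → [4,9); WM=4
i=4 t=6 v=3: → [4,9); WM=4
i=5 t=7 v=3: → [4,9); WM=6; [0,5) fires=8
i=6 t=9 v=5: → [8,13); WM=6
i=7 t=10 v=1: → [8,13); WM=6
i=8 t=11 v=3: → [8,13); WM=10; [4,9) fires=8
i=9 t=13 v=6: → [12,17); WM=10
i=10 t=17 v=2: → [16,21); WM=10
i=11 t=19 v=2: → [16,21); WM=18; [8,13) fires=5 [12,17) fires=6
i=12 t=17 v=8: → [16,21); WM=18
i=13 t=19 v=2: → [16,21); WM=18
i=14 t=19 v=3: → [16,21); WM=18
i=15 t=19 v=5: → [16,21); WM=18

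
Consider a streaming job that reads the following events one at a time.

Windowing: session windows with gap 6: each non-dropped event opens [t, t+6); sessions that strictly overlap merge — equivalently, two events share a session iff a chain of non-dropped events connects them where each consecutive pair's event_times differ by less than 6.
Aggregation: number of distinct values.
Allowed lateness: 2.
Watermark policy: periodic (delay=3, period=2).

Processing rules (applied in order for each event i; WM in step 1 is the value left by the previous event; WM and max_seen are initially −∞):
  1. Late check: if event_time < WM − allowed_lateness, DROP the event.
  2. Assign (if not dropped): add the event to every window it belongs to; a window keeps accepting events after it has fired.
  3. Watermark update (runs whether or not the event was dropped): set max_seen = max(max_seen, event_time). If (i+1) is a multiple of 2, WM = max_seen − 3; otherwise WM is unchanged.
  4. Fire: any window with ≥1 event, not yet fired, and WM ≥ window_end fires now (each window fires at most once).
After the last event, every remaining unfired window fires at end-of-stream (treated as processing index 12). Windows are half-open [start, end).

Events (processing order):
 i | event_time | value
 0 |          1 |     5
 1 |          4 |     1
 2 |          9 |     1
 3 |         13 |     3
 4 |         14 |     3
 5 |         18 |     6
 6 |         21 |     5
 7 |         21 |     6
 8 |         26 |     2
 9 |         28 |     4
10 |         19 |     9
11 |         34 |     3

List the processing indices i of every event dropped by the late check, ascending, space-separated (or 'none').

10

i=0 t=1 v=5: → [1,7); WM=−∞
i=1 t=4 v=1: → [1,10); WM=1
i=2 t=9 v=1: → [1,15); WM=1
i=3 t=13 v=3: → [1,19); WM=10
i=4 t=14 v=3: → [1,20); WM=10
i=5 t=18 v=6: → [1,24); WM=15
i=6 t=21 v=5: → [1,27); WM=15
i=7 t=21 v=6: → [1,27); WM=18
i=8 t=26 v=2: → [1,32); WM=18
i=9 t=28 v=4: → [1,34); WM=25
i=10 t=19 v=9: DROP (t<25-2); WM=25
i=11 t=34 v=3: → [34,40); WM=31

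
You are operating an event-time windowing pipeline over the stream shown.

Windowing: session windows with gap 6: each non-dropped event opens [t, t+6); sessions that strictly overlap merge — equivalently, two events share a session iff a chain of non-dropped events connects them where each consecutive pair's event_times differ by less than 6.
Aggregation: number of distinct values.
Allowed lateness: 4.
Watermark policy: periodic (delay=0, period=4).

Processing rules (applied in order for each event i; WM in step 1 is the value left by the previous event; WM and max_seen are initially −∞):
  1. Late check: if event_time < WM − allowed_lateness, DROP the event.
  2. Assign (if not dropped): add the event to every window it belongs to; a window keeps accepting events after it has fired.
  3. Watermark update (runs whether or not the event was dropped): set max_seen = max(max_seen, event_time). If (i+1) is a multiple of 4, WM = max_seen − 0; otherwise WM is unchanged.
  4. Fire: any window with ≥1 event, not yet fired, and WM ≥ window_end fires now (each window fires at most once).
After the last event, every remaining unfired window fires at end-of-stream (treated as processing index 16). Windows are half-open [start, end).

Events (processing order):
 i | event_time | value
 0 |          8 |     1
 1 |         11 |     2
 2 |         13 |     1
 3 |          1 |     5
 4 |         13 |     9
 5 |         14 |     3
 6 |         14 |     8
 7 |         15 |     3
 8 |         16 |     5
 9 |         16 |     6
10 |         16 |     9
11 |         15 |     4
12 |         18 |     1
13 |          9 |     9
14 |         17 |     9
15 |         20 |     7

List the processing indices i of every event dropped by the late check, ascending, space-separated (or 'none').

13

i=0 t=8 v=1: → [8,14); WM=−∞
i=1 t=11 v=2: → [8,17); WM=−∞
i=2 t=13 v=1: → [8,19); WM=−∞
i=3 t=1 v=5: → [1,7); WM=13
i=4 t=13 v=9: → [8,19); WM=13
i=5 t=14 v=3: → [8,20); WM=13
i=6 t=14 v=8: → [8,20); WM=13
i=7 t=15 v=3: → [8,21); WM=15
i=8 t=16 v=5: → [8,22); WM=15
i=9 t=16 v=6: → [8,22); WM=15
i=10 t=16 v=9: → [8,22); WM=15
i=11 t=15 v=4: → [8,22); WM=16
i=12 t=18 v=1: → [8,24); WM=16
i=13 t=9 v=9: DROP (t<16-4); WM=16
i=14 t=17 v=9: → [8,24); WM=16
i=15 t=20 v=7: → [8,26); WM=20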